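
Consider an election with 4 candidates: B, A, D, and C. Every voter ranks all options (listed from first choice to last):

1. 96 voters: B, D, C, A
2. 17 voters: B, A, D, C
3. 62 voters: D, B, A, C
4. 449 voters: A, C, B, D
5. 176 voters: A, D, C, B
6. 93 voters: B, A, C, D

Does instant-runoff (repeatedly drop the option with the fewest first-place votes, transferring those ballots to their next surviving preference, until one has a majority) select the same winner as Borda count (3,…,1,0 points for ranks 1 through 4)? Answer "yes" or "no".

yes

Instant-runoff — R1 B 206, A 625, D 62, C 0 (A winner). Winner: A.
Borda — scores: B 1191, A 2157, D 747, C 1263. Winner: A.
The two methods agree.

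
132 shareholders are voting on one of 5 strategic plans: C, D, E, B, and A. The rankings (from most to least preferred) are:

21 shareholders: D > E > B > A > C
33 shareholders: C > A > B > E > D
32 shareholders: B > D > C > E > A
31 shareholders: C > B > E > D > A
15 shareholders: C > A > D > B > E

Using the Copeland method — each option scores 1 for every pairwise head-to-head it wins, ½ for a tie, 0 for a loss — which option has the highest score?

C

C: beats D, E, B, and A → score 4.
D: beats E and A; loses to C and B → score 2.
E: beats A; loses to C, D, and B → score 1.
B: beats D, E, and A; loses to C → score 3.
A: loses to C, D, E, and B → score 0.
C has the best pairwise record.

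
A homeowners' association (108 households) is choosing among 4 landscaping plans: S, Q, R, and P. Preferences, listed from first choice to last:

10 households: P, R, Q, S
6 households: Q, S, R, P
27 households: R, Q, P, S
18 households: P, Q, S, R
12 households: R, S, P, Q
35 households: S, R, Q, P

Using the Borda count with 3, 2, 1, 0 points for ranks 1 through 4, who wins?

S: 10·0 + 6·2 + 27·0 + 18·1 + 12·2 + 35·3 = 159
Q: 10·1 + 6·3 + 27·2 + 18·2 + 12·0 + 35·1 = 153
R: 10·2 + 6·1 + 27·3 + 18·0 + 12·3 + 35·2 = 213
P: 10·3 + 6·0 + 27·1 + 18·3 + 12·1 + 35·0 = 123
R has the highest Borda score (213).

R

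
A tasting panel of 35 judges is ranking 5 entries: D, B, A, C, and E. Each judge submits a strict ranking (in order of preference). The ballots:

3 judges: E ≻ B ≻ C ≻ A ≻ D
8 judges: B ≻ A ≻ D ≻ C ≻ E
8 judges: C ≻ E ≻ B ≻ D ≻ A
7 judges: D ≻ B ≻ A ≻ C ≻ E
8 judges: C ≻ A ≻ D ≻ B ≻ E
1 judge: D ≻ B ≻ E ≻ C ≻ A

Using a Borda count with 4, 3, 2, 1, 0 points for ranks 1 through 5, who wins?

B

D: 3·0 + 8·2 + 8·1 + 7·4 + 8·2 + 1·4 = 72
B: 3·3 + 8·4 + 8·2 + 7·3 + 8·1 + 1·3 = 89
A: 3·1 + 8·3 + 8·0 + 7·2 + 8·3 + 1·0 = 65
C: 3·2 + 8·1 + 8·4 + 7·1 + 8·4 + 1·1 = 86
E: 3·4 + 8·0 + 8·3 + 7·0 + 8·0 + 1·2 = 38
B has the highest Borda score (89).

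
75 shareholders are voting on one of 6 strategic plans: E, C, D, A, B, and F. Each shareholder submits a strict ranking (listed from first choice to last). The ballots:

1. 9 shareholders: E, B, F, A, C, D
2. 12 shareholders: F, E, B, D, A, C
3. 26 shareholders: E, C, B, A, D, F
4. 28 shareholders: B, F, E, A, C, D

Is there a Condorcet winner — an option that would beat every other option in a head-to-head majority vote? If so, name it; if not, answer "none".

none

Checking pairwise contests:
F beats E 40–35.
E beats C 75–0.
E beats D 75–0.
E beats A 75–0.
E beats B 47–28.
B beats F 63–12.
Every option loses at least one head-to-head, so there is no Condorcet winner.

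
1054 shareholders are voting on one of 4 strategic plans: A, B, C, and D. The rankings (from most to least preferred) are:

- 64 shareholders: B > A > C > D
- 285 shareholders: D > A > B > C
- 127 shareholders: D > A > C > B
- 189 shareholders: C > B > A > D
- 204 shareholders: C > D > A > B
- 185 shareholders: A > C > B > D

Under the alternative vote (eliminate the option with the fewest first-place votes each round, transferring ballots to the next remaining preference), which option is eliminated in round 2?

A

Round 1: A 185, B 64, C 393, D 412. Eliminate B.
Round 2: A 249, C 393, D 412. Eliminate A.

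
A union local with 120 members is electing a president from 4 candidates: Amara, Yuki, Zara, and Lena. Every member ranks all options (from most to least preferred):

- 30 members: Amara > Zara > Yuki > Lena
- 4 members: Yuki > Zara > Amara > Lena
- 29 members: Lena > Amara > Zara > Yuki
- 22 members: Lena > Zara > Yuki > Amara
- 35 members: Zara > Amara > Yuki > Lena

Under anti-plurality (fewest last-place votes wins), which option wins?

Zara

Last-place votes: Amara 22, Yuki 29, Zara 0, Lena 69.
Zara is ranked last by the fewest voters, so Zara wins.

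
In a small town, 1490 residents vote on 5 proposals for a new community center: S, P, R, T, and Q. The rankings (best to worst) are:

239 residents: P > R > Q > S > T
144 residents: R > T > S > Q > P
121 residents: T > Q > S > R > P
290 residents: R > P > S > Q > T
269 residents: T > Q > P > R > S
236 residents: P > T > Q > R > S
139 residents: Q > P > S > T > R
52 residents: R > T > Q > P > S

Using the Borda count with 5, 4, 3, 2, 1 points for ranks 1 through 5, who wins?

S: 239·2 + 144·3 + 121·3 + 290·3 + 269·1 + 236·1 + 139·3 + 52·1 = 3117
P: 239·5 + 144·1 + 121·1 + 290·4 + 269·3 + 236·5 + 139·4 + 52·2 = 5267
R: 239·4 + 144·5 + 121·2 + 290·5 + 269·2 + 236·2 + 139·1 + 52·5 = 4777
T: 239·1 + 144·4 + 121·5 + 290·1 + 269·5 + 236·4 + 139·2 + 52·4 = 4485
Q: 239·3 + 144·2 + 121·4 + 290·2 + 269·4 + 236·3 + 139·5 + 52·3 = 4704
P has the highest Borda score (5267).

P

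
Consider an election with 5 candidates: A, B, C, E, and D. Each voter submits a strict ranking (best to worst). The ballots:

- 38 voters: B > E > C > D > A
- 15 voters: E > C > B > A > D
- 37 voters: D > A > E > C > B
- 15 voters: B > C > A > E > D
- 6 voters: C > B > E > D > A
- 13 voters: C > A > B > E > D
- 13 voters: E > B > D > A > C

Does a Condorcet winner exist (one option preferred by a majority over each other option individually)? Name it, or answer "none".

none

Checking pairwise contests:
B beats A 87–50.
C beats B 71–66.
E beats C 103–34.
B beats E 72–65.
B beats D 100–37.
Every option loses at least one head-to-head, so there is no Condorcet winner.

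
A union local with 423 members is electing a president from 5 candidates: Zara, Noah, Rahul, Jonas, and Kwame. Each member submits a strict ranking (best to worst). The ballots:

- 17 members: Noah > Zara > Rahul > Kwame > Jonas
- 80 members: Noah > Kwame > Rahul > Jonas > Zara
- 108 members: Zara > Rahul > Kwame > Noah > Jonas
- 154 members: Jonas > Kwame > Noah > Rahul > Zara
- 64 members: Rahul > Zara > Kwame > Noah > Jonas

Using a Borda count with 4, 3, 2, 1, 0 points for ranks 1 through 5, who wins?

Zara: 17·3 + 80·0 + 108·4 + 154·0 + 64·3 = 675
Noah: 17·4 + 80·4 + 108·1 + 154·2 + 64·1 = 868
Rahul: 17·2 + 80·2 + 108·3 + 154·1 + 64·4 = 928
Jonas: 17·0 + 80·1 + 108·0 + 154·4 + 64·0 = 696
Kwame: 17·1 + 80·3 + 108·2 + 154·3 + 64·2 = 1063
Kwame has the highest Borda score (1063).

Kwame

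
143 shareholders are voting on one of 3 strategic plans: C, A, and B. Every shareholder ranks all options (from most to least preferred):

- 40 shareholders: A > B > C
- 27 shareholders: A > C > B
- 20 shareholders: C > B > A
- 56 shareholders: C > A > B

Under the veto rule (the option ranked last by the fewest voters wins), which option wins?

A

Last-place votes: C 40, A 20, B 83.
A is ranked last by the fewest voters, so A wins.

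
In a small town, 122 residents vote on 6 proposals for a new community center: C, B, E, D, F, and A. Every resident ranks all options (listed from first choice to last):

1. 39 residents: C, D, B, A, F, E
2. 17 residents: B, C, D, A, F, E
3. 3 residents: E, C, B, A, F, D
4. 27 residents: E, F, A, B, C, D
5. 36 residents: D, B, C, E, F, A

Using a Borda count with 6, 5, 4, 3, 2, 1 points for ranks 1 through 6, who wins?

C

C: 39·6 + 17·5 + 3·5 + 27·2 + 36·4 = 532
B: 39·4 + 17·6 + 3·4 + 27·3 + 36·5 = 531
E: 39·1 + 17·1 + 3·6 + 27·6 + 36·3 = 344
D: 39·5 + 17·4 + 3·1 + 27·1 + 36·6 = 509
F: 39·2 + 17·2 + 3·2 + 27·5 + 36·2 = 325
A: 39·3 + 17·3 + 3·3 + 27·4 + 36·1 = 321
C has the highest Borda score (532).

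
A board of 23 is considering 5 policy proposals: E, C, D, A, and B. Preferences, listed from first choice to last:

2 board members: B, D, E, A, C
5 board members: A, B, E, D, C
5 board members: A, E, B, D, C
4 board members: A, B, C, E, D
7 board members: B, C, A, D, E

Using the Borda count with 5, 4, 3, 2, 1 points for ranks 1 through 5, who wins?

B

E: 2·3 + 5·3 + 5·4 + 4·2 + 7·1 = 56
C: 2·1 + 5·1 + 5·1 + 4·3 + 7·4 = 52
D: 2·4 + 5·2 + 5·2 + 4·1 + 7·2 = 46
A: 2·2 + 5·5 + 5·5 + 4·5 + 7·3 = 95
B: 2·5 + 5·4 + 5·3 + 4·4 + 7·5 = 96
B has the highest Borda score (96).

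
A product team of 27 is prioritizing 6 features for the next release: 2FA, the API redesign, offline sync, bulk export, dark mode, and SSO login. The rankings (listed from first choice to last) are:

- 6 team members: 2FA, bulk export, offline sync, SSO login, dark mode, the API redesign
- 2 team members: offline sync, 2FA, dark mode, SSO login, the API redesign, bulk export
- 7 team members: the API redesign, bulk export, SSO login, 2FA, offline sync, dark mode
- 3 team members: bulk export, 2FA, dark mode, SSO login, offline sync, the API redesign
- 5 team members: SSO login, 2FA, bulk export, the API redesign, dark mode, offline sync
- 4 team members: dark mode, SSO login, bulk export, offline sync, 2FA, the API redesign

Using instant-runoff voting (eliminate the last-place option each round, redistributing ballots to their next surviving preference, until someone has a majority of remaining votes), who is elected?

Round 1: 2FA 6, the API redesign 7, offline sync 2, bulk export 3, dark mode 4, SSO login 5. Eliminate offline sync.
Round 2: 2FA 8, the API redesign 7, bulk export 3, dark mode 4, SSO login 5. Eliminate bulk export.
Round 3: 2FA 11, the API redesign 7, dark mode 4, SSO login 5. Eliminate dark mode.
Round 4: 2FA 11, the API redesign 7, SSO login 9. Eliminate the API redesign.
Round 5: 2FA 11, SSO login 16. SSO login has a majority.

SSO login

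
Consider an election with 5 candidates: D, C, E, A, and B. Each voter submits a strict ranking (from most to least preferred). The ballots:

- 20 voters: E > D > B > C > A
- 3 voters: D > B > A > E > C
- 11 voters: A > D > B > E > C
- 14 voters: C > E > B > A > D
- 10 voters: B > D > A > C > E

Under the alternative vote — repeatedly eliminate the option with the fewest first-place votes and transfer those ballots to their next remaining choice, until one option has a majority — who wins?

Round 1: D 3, C 14, E 20, A 11, B 10. Eliminate D.
Round 2: C 14, E 20, A 11, B 13. Eliminate A.
Round 3: C 14, E 20, B 24. Eliminate C.
Round 4: E 34, B 24. E has a majority.

E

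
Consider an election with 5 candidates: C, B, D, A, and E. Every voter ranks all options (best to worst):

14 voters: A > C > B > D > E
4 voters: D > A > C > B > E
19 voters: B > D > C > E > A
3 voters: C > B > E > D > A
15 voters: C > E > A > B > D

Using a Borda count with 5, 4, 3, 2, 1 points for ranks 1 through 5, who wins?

C: 14·4 + 4·3 + 19·3 + 3·5 + 15·5 = 215
B: 14·3 + 4·2 + 19·5 + 3·4 + 15·2 = 187
D: 14·2 + 4·5 + 19·4 + 3·2 + 15·1 = 145
A: 14·5 + 4·4 + 19·1 + 3·1 + 15·3 = 153
E: 14·1 + 4·1 + 19·2 + 3·3 + 15·4 = 125
C has the highest Borda score (215).

C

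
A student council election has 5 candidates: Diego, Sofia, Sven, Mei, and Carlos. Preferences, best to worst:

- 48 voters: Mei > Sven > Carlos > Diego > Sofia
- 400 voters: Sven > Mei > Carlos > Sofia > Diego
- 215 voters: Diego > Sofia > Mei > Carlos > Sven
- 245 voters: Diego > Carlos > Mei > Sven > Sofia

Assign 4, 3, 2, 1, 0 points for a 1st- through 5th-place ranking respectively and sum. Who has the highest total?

Mei

Diego: 48·1 + 400·0 + 215·4 + 245·4 = 1888
Sofia: 48·0 + 400·1 + 215·3 + 245·0 = 1045
Sven: 48·3 + 400·4 + 215·0 + 245·1 = 1989
Mei: 48·4 + 400·3 + 215·2 + 245·2 = 2312
Carlos: 48·2 + 400·2 + 215·1 + 245·3 = 1846
Mei has the highest Borda score (2312).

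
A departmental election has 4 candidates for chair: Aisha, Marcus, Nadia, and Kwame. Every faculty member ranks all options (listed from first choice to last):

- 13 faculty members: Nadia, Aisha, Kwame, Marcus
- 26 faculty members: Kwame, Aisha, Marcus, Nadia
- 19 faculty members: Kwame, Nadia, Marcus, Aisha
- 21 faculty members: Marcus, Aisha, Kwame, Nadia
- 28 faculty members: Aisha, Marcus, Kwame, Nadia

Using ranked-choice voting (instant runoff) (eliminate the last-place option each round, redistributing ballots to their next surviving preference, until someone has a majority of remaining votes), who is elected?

Round 1: Aisha 28, Marcus 21, Nadia 13, Kwame 45. Eliminate Nadia.
Round 2: Aisha 41, Marcus 21, Kwame 45. Eliminate Marcus.
Round 3: Aisha 62, Kwame 45. Aisha has a majority.

Aisha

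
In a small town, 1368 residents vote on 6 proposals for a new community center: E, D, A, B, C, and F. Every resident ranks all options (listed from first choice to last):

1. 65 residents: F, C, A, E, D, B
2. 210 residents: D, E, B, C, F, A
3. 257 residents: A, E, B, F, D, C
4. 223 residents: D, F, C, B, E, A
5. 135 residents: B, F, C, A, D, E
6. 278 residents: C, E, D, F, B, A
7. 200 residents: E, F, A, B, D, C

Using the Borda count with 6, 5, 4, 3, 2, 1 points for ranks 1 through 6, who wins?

E: 65·3 + 210·5 + 257·5 + 223·2 + 135·1 + 278·5 + 200·6 = 5701
D: 65·2 + 210·6 + 257·2 + 223·6 + 135·2 + 278·4 + 200·2 = 5024
A: 65·4 + 210·1 + 257·6 + 223·1 + 135·3 + 278·1 + 200·4 = 3718
B: 65·1 + 210·4 + 257·4 + 223·3 + 135·6 + 278·2 + 200·3 = 4568
C: 65·5 + 210·3 + 257·1 + 223·4 + 135·4 + 278·6 + 200·1 = 4512
F: 65·6 + 210·2 + 257·3 + 223·5 + 135·5 + 278·3 + 200·5 = 5205
E has the highest Borda score (5701).

E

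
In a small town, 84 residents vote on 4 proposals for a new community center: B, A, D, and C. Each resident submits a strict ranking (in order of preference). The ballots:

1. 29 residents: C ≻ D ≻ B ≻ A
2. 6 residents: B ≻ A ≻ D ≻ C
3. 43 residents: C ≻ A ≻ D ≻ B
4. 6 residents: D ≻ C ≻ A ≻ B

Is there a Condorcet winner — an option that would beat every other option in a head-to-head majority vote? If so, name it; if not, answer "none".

C vs B: 78–6 for C.
C vs A: 78–6 for C.
C vs D: 72–12 for C.
C beats every other option head-to-head.

C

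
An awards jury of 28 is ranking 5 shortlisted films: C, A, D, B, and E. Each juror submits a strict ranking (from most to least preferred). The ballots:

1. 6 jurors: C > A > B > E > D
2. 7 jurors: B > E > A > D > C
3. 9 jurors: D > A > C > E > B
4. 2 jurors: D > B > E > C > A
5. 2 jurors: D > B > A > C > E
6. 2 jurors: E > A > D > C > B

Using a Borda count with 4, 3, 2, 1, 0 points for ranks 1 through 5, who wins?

A

C: 6·4 + 7·0 + 9·2 + 2·1 + 2·1 + 2·1 = 48
A: 6·3 + 7·2 + 9·3 + 2·0 + 2·2 + 2·3 = 69
D: 6·0 + 7·1 + 9·4 + 2·4 + 2·4 + 2·2 = 63
B: 6·2 + 7·4 + 9·0 + 2·3 + 2·3 + 2·0 = 52
E: 6·1 + 7·3 + 9·1 + 2·2 + 2·0 + 2·4 = 48
A has the highest Borda score (69).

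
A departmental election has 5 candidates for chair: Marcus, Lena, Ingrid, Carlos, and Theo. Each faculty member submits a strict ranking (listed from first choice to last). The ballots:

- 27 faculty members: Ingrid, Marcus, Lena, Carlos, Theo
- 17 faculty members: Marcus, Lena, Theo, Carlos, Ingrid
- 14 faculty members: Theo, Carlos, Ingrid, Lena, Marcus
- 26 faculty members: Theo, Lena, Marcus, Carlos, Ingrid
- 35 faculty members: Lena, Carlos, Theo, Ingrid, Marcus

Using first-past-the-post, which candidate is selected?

Theo

First-place votes: Marcus 17, Lena 35, Ingrid 27, Carlos 0, Theo 40.
Theo has the most first-place votes.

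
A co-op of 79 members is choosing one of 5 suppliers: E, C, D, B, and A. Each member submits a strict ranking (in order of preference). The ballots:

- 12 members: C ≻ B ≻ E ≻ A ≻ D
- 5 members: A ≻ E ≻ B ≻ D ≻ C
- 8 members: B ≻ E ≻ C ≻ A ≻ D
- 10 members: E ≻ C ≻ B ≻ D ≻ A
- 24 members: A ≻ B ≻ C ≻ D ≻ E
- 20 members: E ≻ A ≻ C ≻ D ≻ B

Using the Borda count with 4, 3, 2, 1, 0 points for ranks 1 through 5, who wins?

E: 12·2 + 5·3 + 8·3 + 10·4 + 24·0 + 20·4 = 183
C: 12·4 + 5·0 + 8·2 + 10·3 + 24·2 + 20·2 = 182
D: 12·0 + 5·1 + 8·0 + 10·1 + 24·1 + 20·1 = 59
B: 12·3 + 5·2 + 8·4 + 10·2 + 24·3 + 20·0 = 170
A: 12·1 + 5·4 + 8·1 + 10·0 + 24·4 + 20·3 = 196
A has the highest Borda score (196).

A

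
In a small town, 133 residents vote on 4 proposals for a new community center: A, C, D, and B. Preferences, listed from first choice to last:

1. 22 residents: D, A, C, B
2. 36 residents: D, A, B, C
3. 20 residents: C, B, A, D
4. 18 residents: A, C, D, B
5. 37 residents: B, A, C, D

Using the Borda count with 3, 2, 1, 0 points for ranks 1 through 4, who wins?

A: 22·2 + 36·2 + 20·1 + 18·3 + 37·2 = 264
C: 22·1 + 36·0 + 20·3 + 18·2 + 37·1 = 155
D: 22·3 + 36·3 + 20·0 + 18·1 + 37·0 = 192
B: 22·0 + 36·1 + 20·2 + 18·0 + 37·3 = 187
A has the highest Borda score (264).

A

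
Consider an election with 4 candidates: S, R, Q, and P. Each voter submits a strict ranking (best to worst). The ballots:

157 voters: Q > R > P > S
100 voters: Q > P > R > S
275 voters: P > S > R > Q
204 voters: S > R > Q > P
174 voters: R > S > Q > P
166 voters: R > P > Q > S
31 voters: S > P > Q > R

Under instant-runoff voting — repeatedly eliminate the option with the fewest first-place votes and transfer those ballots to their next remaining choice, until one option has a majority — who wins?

R

Round 1: S 235, R 340, Q 257, P 275. Eliminate S.
Round 2: R 544, Q 257, P 306. Eliminate Q.
Round 3: R 701, P 406. R has a majority.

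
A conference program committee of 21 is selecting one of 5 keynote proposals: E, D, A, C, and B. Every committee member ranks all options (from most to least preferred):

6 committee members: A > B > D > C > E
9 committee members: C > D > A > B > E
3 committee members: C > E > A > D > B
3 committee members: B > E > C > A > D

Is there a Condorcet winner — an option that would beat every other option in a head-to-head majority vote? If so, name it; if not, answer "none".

C

C vs E: 18–3 for C.
C vs D: 15–6 for C.
C vs A: 15–6 for C.
C vs B: 12–9 for C.
C beats every other option head-to-head.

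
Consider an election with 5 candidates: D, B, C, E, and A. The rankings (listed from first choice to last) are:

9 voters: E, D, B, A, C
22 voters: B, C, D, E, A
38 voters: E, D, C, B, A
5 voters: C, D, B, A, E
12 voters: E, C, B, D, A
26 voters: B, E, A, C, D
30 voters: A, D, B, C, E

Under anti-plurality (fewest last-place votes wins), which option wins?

Last-place votes: D 26, B 0, C 9, E 35, A 72.
B is ranked last by the fewest voters, so B wins.

B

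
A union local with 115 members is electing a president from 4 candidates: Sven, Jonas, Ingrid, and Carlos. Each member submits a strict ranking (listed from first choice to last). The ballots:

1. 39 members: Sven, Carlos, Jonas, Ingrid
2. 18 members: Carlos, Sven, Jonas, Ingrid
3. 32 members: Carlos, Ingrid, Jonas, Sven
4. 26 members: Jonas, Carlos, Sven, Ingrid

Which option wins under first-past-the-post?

Carlos

First-place votes: Sven 39, Jonas 26, Ingrid 0, Carlos 50.
Carlos has the most first-place votes.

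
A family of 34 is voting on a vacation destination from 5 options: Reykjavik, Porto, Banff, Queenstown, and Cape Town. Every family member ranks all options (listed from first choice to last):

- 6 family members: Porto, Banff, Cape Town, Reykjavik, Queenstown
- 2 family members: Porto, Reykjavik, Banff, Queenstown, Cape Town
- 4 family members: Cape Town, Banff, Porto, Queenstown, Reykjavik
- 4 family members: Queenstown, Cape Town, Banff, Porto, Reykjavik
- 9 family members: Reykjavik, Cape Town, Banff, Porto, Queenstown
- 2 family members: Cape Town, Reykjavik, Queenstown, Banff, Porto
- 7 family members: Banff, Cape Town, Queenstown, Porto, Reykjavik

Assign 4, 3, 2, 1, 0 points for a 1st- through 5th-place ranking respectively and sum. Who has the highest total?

Cape Town

Reykjavik: 6·1 + 2·3 + 4·0 + 4·0 + 9·4 + 2·3 + 7·0 = 54
Porto: 6·4 + 2·4 + 4·2 + 4·1 + 9·1 + 2·0 + 7·1 = 60
Banff: 6·3 + 2·2 + 4·3 + 4·2 + 9·2 + 2·1 + 7·4 = 90
Queenstown: 6·0 + 2·1 + 4·1 + 4·4 + 9·0 + 2·2 + 7·2 = 40
Cape Town: 6·2 + 2·0 + 4·4 + 4·3 + 9·3 + 2·4 + 7·3 = 96
Cape Town has the highest Borda score (96).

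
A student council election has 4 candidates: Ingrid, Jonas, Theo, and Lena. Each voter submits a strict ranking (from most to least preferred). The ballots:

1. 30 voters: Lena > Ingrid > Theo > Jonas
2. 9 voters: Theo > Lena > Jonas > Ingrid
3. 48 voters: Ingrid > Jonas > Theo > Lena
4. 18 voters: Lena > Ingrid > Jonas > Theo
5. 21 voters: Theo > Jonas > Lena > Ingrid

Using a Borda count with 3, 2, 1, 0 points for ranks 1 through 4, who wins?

Ingrid

Ingrid: 30·2 + 9·0 + 48·3 + 18·2 + 21·0 = 240
Jonas: 30·0 + 9·1 + 48·2 + 18·1 + 21·2 = 165
Theo: 30·1 + 9·3 + 48·1 + 18·0 + 21·3 = 168
Lena: 30·3 + 9·2 + 48·0 + 18·3 + 21·1 = 183
Ingrid has the highest Borda score (240).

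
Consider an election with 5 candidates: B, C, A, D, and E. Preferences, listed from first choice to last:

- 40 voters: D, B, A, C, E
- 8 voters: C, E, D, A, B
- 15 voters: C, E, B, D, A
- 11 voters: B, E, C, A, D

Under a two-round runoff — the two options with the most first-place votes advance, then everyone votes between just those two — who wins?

D

Round 1 first-place votes: B 11, C 23, A 0, D 40, E 0.
D and C advance.
Runoff: D is preferred to C by 40 voters; C by 34.
D wins the runoff.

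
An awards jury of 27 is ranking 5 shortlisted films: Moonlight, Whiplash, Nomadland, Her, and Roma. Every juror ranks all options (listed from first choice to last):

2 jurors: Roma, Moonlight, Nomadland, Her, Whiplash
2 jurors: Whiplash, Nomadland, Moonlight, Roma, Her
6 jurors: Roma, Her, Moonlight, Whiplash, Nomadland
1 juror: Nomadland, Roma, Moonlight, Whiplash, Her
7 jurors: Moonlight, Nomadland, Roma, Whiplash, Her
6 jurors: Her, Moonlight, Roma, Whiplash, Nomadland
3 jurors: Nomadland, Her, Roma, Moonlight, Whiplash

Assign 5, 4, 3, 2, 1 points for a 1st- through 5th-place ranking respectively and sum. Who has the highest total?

Moonlight

Moonlight: 2·4 + 2·3 + 6·3 + 1·3 + 7·5 + 6·4 + 3·2 = 100
Whiplash: 2·1 + 2·5 + 6·2 + 1·2 + 7·2 + 6·2 + 3·1 = 55
Nomadland: 2·3 + 2·4 + 6·1 + 1·5 + 7·4 + 6·1 + 3·5 = 74
Her: 2·2 + 2·1 + 6·4 + 1·1 + 7·1 + 6·5 + 3·4 = 80
Roma: 2·5 + 2·2 + 6·5 + 1·4 + 7·3 + 6·3 + 3·3 = 96
Moonlight has the highest Borda score (100).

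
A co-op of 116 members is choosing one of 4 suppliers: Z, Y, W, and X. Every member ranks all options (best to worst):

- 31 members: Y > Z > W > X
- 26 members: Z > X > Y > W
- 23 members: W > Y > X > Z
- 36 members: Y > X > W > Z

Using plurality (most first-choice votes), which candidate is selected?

First-place votes: Z 26, Y 67, W 23, X 0.
Y has the most first-place votes.

Y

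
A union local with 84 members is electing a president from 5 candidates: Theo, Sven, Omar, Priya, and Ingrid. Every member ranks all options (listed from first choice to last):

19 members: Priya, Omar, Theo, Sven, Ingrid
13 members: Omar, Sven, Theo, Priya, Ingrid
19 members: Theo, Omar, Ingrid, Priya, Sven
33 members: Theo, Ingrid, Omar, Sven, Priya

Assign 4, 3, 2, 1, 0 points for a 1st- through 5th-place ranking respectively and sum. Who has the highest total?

Theo

Theo: 19·2 + 13·2 + 19·4 + 33·4 = 272
Sven: 19·1 + 13·3 + 19·0 + 33·1 = 91
Omar: 19·3 + 13·4 + 19·3 + 33·2 = 232
Priya: 19·4 + 13·1 + 19·1 + 33·0 = 108
Ingrid: 19·0 + 13·0 + 19·2 + 33·3 = 137
Theo has the highest Borda score (272).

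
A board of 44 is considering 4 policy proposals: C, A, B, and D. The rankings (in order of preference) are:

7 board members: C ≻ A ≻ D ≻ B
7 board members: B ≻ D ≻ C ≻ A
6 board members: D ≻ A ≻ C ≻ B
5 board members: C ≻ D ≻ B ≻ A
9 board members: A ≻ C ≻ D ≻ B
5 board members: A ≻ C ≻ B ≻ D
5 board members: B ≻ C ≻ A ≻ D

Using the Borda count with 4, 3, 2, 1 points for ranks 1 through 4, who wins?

C: 7·4 + 7·2 + 6·2 + 5·4 + 9·3 + 5·3 + 5·3 = 131
A: 7·3 + 7·1 + 6·3 + 5·1 + 9·4 + 5·4 + 5·2 = 117
B: 7·1 + 7·4 + 6·1 + 5·2 + 9·1 + 5·2 + 5·4 = 90
D: 7·2 + 7·3 + 6·4 + 5·3 + 9·2 + 5·1 + 5·1 = 102
C has the highest Borda score (131).

C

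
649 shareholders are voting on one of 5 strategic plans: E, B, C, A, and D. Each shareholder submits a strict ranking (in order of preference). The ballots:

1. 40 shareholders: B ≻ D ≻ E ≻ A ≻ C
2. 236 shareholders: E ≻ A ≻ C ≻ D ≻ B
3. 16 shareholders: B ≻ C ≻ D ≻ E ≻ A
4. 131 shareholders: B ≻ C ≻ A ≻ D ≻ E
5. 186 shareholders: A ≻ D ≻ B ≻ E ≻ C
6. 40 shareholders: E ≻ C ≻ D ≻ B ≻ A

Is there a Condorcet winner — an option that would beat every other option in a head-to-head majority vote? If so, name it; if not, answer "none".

none

Checking pairwise contests:
B beats E 373–276.
A beats B 422–227.
E beats C 502–147.
E beats A 332–317.
C beats D 423–226.
Every option loses at least one head-to-head, so there is no Condorcet winner.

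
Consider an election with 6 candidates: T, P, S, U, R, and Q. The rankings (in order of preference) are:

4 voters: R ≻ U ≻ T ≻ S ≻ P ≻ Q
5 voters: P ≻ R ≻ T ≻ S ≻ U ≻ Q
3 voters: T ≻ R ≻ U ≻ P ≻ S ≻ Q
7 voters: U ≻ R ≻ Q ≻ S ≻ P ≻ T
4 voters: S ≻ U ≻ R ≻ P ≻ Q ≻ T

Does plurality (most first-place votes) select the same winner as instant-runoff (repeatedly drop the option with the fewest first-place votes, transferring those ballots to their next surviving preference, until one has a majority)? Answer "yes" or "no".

Plurality — first-place votes: T 3, P 5, S 4, U 7, R 4, Q 0. Winner: U.
Instant-runoff — R1 T 3, P 5, S 4, U 7, R 4, Q 0 (Q out); R2 T 3, P 5, S 4, U 7, R 4 (T out); R3 P 5, S 4, U 7, R 7 (S out); R4 P 5, U 11, R 7 (P out); R5 U 11, R 12 (R winner). Winner: R.
The two methods disagree.

no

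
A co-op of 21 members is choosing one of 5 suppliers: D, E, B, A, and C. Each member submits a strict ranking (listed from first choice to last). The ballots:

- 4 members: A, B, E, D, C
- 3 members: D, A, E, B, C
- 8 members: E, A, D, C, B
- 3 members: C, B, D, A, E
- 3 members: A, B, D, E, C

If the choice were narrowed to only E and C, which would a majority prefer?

Voters preferring E to C: 18; preferring C to E: 3.
E wins the head-to-head.

E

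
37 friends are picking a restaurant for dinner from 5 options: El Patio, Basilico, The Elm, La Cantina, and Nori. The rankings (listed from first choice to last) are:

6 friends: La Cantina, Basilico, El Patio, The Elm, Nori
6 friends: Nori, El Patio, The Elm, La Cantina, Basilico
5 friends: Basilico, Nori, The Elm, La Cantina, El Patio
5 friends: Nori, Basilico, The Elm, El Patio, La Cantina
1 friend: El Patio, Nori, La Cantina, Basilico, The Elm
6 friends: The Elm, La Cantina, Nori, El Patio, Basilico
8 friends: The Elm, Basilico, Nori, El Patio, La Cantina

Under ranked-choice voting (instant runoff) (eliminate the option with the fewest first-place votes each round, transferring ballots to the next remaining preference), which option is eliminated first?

El Patio

Round 1: El Patio 1, Basilico 5, The Elm 14, La Cantina 6, Nori 11. Eliminate El Patio.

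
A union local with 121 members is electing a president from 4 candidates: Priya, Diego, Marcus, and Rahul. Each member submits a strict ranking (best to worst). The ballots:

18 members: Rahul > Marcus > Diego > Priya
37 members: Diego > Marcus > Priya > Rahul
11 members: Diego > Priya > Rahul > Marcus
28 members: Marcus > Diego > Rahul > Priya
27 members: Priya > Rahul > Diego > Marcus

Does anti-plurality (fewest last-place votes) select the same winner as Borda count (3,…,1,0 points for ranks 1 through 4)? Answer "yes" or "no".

yes

Anti-plurality — last-place votes: Priya 46, Diego 0, Marcus 38, Rahul 37. Winner: Diego.
Borda — scores: Priya 140, Diego 245, Marcus 194, Rahul 147. Winner: Diego.
The two methods agree.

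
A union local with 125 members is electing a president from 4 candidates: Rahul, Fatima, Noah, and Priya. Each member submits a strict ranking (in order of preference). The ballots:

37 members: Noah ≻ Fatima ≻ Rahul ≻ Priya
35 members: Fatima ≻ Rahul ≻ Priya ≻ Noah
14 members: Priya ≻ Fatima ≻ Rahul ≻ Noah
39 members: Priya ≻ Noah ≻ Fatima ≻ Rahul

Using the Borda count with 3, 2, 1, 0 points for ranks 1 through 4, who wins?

Rahul: 37·1 + 35·2 + 14·1 + 39·0 = 121
Fatima: 37·2 + 35·3 + 14·2 + 39·1 = 246
Noah: 37·3 + 35·0 + 14·0 + 39·2 = 189
Priya: 37·0 + 35·1 + 14·3 + 39·3 = 194
Fatima has the highest Borda score (246).

Fatima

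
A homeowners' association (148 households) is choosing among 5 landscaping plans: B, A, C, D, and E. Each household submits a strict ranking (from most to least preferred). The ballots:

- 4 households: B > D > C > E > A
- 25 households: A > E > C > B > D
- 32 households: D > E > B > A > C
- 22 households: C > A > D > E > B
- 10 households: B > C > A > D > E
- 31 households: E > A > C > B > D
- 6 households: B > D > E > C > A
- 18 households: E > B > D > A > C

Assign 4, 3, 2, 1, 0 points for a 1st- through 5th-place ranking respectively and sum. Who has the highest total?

B: 4·4 + 25·1 + 32·2 + 22·0 + 10·4 + 31·1 + 6·4 + 18·3 = 254
A: 4·0 + 25·4 + 32·1 + 22·3 + 10·2 + 31·3 + 6·0 + 18·1 = 329
C: 4·2 + 25·2 + 32·0 + 22·4 + 10·3 + 31·2 + 6·1 + 18·0 = 244
D: 4·3 + 25·0 + 32·4 + 22·2 + 10·1 + 31·0 + 6·3 + 18·2 = 248
E: 4·1 + 25·3 + 32·3 + 22·1 + 10·0 + 31·4 + 6·2 + 18·4 = 405
E has the highest Borda score (405).

E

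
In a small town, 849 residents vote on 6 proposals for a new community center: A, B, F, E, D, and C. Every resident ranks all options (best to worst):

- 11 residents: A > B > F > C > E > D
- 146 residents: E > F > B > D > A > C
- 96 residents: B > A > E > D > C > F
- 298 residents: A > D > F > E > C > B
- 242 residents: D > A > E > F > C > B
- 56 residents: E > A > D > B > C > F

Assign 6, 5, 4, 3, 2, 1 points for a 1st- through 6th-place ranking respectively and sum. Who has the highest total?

A

A: 11·6 + 146·2 + 96·5 + 298·6 + 242·5 + 56·5 = 4116
B: 11·5 + 146·4 + 96·6 + 298·1 + 242·1 + 56·3 = 1923
F: 11·4 + 146·5 + 96·1 + 298·4 + 242·3 + 56·1 = 2844
E: 11·2 + 146·6 + 96·4 + 298·3 + 242·4 + 56·6 = 3480
D: 11·1 + 146·3 + 96·3 + 298·5 + 242·6 + 56·4 = 3903
C: 11·3 + 146·1 + 96·2 + 298·2 + 242·2 + 56·2 = 1563
A has the highest Borda score (4116).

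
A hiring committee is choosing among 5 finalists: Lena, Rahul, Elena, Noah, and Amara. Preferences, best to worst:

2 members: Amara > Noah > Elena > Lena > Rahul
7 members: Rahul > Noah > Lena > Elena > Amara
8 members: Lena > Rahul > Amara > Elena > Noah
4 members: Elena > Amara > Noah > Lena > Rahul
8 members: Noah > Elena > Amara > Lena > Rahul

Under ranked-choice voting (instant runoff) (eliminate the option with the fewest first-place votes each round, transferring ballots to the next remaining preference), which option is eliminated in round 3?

Rahul

Round 1: Lena 8, Rahul 7, Elena 4, Noah 8, Amara 2. Eliminate Amara.
Round 2: Lena 8, Rahul 7, Elena 4, Noah 10. Eliminate Elena.
Round 3: Lena 8, Rahul 7, Noah 14. Eliminate Rahul.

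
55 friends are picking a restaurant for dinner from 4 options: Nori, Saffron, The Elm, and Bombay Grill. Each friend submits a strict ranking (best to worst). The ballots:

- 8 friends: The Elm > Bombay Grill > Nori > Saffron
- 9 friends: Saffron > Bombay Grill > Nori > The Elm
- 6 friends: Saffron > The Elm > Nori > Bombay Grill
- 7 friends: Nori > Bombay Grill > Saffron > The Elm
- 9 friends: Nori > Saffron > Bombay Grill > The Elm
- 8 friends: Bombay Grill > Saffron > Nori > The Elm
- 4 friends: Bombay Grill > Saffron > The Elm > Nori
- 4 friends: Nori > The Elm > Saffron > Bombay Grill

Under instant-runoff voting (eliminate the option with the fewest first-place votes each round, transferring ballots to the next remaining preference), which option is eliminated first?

The Elm

Round 1: Nori 20, Saffron 15, The Elm 8, Bombay Grill 12. Eliminate The Elm.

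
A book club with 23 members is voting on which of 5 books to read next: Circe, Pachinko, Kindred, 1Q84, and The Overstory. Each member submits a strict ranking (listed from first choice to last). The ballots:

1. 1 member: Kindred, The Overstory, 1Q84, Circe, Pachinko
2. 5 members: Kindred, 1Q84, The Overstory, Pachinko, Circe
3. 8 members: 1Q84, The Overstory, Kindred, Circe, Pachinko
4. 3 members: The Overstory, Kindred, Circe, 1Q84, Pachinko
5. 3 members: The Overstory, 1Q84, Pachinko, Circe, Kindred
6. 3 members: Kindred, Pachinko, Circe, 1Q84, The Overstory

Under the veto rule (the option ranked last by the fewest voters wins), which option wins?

Last-place votes: Circe 5, Pachinko 12, Kindred 3, 1Q84 0, The Overstory 3.
1Q84 is ranked last by the fewest voters, so 1Q84 wins.

1Q84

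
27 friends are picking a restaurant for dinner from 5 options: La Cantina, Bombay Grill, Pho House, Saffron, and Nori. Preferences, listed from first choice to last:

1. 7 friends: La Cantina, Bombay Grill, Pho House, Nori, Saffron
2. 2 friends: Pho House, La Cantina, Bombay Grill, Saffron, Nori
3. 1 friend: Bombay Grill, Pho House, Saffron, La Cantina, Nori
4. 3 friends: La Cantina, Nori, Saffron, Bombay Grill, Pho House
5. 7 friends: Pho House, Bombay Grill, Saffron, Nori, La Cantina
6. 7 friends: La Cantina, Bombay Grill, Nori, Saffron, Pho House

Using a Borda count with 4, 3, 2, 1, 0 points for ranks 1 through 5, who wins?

La Cantina: 7·4 + 2·3 + 1·1 + 3·4 + 7·0 + 7·4 = 75
Bombay Grill: 7·3 + 2·2 + 1·4 + 3·1 + 7·3 + 7·3 = 74
Pho House: 7·2 + 2·4 + 1·3 + 3·0 + 7·4 + 7·0 = 53
Saffron: 7·0 + 2·1 + 1·2 + 3·2 + 7·2 + 7·1 = 31
Nori: 7·1 + 2·0 + 1·0 + 3·3 + 7·1 + 7·2 = 37
La Cantina has the highest Borda score (75).

La Cantina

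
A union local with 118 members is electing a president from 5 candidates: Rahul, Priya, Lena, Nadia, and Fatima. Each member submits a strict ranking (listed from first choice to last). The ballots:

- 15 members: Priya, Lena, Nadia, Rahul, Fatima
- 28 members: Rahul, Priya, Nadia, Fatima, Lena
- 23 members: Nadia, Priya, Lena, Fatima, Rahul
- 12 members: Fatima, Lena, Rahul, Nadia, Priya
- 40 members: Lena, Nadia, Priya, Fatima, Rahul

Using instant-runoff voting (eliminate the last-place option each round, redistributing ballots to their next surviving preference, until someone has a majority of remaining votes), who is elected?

Round 1: Rahul 28, Priya 15, Lena 40, Nadia 23, Fatima 12. Eliminate Fatima.
Round 2: Rahul 28, Priya 15, Lena 52, Nadia 23. Eliminate Priya.
Round 3: Rahul 28, Lena 67, Nadia 23. Lena has a majority.

Lena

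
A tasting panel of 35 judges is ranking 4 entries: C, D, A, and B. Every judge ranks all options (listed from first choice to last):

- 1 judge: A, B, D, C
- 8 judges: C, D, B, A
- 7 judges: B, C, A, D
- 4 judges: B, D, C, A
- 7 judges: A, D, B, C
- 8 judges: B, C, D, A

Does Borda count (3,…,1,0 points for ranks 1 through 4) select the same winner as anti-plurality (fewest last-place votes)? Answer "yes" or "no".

Borda — scores: C 58, D 47, A 31, B 74. Winner: B.
Anti-plurality — last-place votes: C 8, D 7, A 20, B 0. Winner: B.
The two methods agree.

yes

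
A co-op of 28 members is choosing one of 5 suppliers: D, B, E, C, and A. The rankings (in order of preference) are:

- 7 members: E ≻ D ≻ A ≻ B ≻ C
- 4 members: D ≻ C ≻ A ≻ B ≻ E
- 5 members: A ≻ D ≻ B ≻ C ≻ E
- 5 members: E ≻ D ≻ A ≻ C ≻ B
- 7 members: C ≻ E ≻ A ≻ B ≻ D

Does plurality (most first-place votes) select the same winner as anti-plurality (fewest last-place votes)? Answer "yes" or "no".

no

Plurality — first-place votes: D 4, B 0, E 12, C 7, A 5. Winner: E.
Anti-plurality — last-place votes: D 7, B 5, E 9, C 7, A 0. Winner: A.
The two methods disagree.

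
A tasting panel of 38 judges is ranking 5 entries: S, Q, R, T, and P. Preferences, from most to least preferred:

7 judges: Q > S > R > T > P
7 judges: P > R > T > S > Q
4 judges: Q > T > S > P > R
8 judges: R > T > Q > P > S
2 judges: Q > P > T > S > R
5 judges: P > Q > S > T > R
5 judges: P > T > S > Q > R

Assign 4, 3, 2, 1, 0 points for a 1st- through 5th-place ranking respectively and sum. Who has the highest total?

S: 7·3 + 7·1 + 4·2 + 8·0 + 2·1 + 5·2 + 5·2 = 58
Q: 7·4 + 7·0 + 4·4 + 8·2 + 2·4 + 5·3 + 5·1 = 88
R: 7·2 + 7·3 + 4·0 + 8·4 + 2·0 + 5·0 + 5·0 = 67
T: 7·1 + 7·2 + 4·3 + 8·3 + 2·2 + 5·1 + 5·3 = 81
P: 7·0 + 7·4 + 4·1 + 8·1 + 2·3 + 5·4 + 5·4 = 86
Q has the highest Borda score (88).

Q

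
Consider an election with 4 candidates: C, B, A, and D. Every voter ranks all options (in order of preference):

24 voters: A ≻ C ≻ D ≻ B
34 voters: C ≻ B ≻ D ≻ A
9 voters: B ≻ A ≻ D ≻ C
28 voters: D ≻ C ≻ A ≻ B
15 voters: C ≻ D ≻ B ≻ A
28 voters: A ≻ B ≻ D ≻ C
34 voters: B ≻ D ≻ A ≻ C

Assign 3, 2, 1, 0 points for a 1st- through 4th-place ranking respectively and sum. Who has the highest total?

C: 24·2 + 34·3 + 9·0 + 28·2 + 15·3 + 28·0 + 34·0 = 251
B: 24·0 + 34·2 + 9·3 + 28·0 + 15·1 + 28·2 + 34·3 = 268
A: 24·3 + 34·0 + 9·2 + 28·1 + 15·0 + 28·3 + 34·1 = 236
D: 24·1 + 34·1 + 9·1 + 28·3 + 15·2 + 28·1 + 34·2 = 277
D has the highest Borda score (277).

D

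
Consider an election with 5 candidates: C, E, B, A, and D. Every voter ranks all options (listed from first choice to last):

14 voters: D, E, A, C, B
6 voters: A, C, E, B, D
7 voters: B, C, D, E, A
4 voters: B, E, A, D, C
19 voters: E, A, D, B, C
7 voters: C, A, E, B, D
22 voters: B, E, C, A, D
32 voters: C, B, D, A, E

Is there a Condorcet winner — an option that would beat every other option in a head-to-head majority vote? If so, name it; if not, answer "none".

none

Checking pairwise contests:
E beats C 59–52.
B beats E 65–46.
C beats B 59–52.
C beats A 68–43.
C beats D 74–37.
Every option loses at least one head-to-head, so there is no Condorcet winner.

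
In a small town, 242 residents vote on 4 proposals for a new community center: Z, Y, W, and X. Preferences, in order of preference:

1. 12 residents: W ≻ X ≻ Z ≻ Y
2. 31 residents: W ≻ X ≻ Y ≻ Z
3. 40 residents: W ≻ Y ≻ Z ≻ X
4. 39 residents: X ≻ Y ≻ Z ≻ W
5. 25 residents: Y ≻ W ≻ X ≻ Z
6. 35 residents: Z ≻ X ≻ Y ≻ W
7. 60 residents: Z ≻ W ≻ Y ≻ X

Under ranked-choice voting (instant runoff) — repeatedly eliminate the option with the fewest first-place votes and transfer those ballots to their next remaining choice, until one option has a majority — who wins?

Z

Round 1: Z 95, Y 25, W 83, X 39. Eliminate Y.
Round 2: Z 95, W 108, X 39. Eliminate X.
Round 3: Z 134, W 108. Z has a majority.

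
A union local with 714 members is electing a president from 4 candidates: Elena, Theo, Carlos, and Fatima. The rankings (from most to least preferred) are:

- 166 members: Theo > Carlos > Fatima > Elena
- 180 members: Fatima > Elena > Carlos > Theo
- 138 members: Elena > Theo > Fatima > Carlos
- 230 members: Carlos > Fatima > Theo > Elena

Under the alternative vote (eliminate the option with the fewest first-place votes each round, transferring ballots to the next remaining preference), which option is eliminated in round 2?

Fatima

Round 1: Elena 138, Theo 166, Carlos 230, Fatima 180. Eliminate Elena.
Round 2: Theo 304, Carlos 230, Fatima 180. Eliminate Fatima.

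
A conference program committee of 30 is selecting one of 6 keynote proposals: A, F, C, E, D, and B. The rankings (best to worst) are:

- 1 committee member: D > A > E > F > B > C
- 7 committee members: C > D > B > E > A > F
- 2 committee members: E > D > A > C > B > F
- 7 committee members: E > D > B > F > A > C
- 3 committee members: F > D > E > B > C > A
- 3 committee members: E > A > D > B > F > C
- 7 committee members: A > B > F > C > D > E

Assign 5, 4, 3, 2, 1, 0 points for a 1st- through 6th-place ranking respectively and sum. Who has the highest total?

D

A: 1·4 + 7·1 + 2·3 + 7·1 + 3·0 + 3·4 + 7·5 = 71
F: 1·2 + 7·0 + 2·0 + 7·2 + 3·5 + 3·1 + 7·3 = 55
C: 1·0 + 7·5 + 2·2 + 7·0 + 3·1 + 3·0 + 7·2 = 56
E: 1·3 + 7·2 + 2·5 + 7·5 + 3·3 + 3·5 + 7·0 = 86
D: 1·5 + 7·4 + 2·4 + 7·4 + 3·4 + 3·3 + 7·1 = 97
B: 1·1 + 7·3 + 2·1 + 7·3 + 3·2 + 3·2 + 7·4 = 85
D has the highest Borda score (97).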